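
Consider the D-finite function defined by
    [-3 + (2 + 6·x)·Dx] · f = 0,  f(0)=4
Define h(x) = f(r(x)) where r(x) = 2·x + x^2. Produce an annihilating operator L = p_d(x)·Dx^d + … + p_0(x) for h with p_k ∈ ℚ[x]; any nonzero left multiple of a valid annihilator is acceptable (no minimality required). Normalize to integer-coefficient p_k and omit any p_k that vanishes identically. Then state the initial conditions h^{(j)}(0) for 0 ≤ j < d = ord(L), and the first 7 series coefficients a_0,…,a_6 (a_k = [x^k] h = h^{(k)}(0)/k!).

f: a_k = 4, 6, -9/2, 27/4, -405/32, 1701/64, -15309/256, …
f∘r: x↦r, Dx↦Dx/r' in L_f ⇒ L₀.
L = (-3 - 3·x) + (1 + 6·x + 3·x^2)·Dx  (order 1).
h: a_k = 4, 12, -12, 36, -126, 486, -1998, …
ICs: h(0) = 4.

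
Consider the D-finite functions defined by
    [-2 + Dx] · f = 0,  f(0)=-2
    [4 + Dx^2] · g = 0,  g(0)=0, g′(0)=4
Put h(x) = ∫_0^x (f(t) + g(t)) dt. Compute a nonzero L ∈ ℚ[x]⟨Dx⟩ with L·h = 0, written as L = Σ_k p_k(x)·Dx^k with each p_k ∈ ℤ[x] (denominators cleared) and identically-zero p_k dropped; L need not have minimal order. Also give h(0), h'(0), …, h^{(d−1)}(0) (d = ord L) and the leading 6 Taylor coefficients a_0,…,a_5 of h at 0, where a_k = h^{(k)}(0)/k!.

f: a_k = -2, -4, -4, -8/3, -4/3, -8/15, …
g: a_k = 0, 4, 0, -8/3, 0, 8/15, …
L₀ := lclm(L_f,L_g); ord L₀ ≤ 1+2.
∫: right-multiply L₀ by Dx.
L = -8·Dx + 4·Dx^2 - 2·Dx^3 + Dx^4  (order 4).
h: a_k = 0, -2, 0, -4/3, -4/3, -4/15, …
ICs: h(0) = 0, h′(0) = -2, h′′(0) = 0, h′′′(0) = -8.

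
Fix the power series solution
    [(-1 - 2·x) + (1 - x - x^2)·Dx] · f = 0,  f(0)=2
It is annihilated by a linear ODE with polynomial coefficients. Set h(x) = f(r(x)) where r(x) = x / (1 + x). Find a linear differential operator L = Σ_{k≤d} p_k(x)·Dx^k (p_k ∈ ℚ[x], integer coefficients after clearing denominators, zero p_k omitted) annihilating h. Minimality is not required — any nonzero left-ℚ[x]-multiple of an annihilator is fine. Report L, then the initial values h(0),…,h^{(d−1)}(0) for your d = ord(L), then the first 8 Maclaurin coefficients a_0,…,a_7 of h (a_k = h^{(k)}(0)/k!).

L = (1 + 3·x) + (-1 - 2·x + x^3)·Dx  (order 1).
h: a_k = 2, 2, 2, 0, 2, -2, 4, -6, …
ICs: h(0) = 2.

f: a_k = 2, 2, 4, 6, 10, 16, 26, 42, …
Substitute x→r, Dx→(1/r')Dx; clear ⇒ L₀.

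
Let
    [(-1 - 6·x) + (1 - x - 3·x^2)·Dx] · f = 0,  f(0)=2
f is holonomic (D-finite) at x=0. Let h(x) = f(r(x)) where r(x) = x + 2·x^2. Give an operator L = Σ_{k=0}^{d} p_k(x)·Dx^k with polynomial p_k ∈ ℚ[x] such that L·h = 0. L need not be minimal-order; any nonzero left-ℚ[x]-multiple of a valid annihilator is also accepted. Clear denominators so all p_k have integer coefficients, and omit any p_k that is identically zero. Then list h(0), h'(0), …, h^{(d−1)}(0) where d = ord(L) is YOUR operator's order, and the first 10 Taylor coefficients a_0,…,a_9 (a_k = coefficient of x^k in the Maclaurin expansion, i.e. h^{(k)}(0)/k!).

L = (1 + 10·x + 36·x^2 + 48·x^3) + (-1 + x + 5·x^2 + 12·x^3 + 12·x^4)·Dx  (order 1).
h: a_k = 2, 2, 12, 46, 154, 552, 2018, 7178, 25740, 92470, …
ICs: h(0) = 2.

f: a_k = 2, 2, 8, 14, 38, 80, 194, 434, 1016, 2318, …
Change of var in L_f (x↦r) gives L₀.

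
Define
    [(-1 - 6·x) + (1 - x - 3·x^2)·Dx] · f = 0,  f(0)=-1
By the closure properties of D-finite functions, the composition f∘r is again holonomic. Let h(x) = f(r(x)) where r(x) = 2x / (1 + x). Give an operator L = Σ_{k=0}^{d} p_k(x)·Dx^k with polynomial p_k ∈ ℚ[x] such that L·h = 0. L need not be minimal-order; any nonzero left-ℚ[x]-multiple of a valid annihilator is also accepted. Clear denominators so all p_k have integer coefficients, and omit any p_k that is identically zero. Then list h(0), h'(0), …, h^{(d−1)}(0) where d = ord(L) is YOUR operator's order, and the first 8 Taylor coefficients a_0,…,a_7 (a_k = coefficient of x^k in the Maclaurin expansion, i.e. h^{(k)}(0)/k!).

L = (2 + 26·x) + (-1 - x + 13·x^2 + 13·x^3)·Dx  (order 1).
h: a_k = -1, -2, -14, -26, -182, -338, -2366, -4394, …
ICs: h(0) = -1.

f: a_k = -1, -1, -4, -7, -19, -40, -97, -217, …
Substitute x→r, Dx→(1/r')Dx; clear ⇒ L₀.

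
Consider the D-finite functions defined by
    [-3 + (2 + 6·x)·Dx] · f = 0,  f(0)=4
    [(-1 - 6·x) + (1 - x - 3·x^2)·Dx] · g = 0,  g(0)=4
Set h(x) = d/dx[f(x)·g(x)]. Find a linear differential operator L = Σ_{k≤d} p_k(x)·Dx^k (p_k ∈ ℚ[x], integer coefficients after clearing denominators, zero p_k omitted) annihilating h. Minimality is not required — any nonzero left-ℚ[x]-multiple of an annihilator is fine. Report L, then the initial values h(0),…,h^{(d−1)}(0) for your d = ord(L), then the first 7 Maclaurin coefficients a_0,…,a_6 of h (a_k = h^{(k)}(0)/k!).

f: a_k = 4, 6, -9/2, 27/4, -405/32, 1701/64, -15309/256, …
g: a_k = 4, 4, 16, 28, 76, 160, 388, …
f·g: L₀ = L_f ⊗_s L_g, ord ≤ 1·1.
h₀' ⇒ L via d/dx closure of L₀.
L = (35 + 378·x + 1053·x^2 + 1350·x^3 + 1215·x^4) + (-10 - 50·x - 54·x^2 + 162·x^3 + 594·x^4 + 486·x^5)·Dx  (order 1).
h: a_k = 40, 140, 651, 3011/2, 90695/16, 388533/32, 5365703/128, …
ICs: h(0) = 40.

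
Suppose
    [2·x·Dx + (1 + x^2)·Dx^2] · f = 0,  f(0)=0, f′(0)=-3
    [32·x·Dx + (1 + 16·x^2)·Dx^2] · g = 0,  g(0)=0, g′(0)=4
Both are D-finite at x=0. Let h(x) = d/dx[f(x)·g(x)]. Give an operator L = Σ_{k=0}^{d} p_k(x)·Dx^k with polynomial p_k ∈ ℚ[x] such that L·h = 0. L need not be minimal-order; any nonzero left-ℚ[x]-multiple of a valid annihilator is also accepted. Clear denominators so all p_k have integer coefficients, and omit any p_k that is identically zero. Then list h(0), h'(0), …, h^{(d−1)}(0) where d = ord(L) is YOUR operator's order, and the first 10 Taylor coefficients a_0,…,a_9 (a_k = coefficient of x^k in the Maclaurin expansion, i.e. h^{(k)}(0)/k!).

L = (-384·x - 10880·x^3 - 16384·x^5 + 34816·x^7 + 98304·x^9) + (-68 - 3916·x^2 - 19584·x^4 - 14336·x^6 + 121856·x^8 + 147456·x^10)·Dx + (-136·x - 2632·x^3 - 6528·x^5 + 16448·x^7 + 69632·x^9 + 49152·x^11)·Dx^2 + (-1 - 34·x^2 - 305·x^4 + 4880·x^8 + 8704·x^10 + 4096·x^12)·Dx^3  (order 3).
h: a_k = 0, -24, 0, 272, 0, -19144/5, 0, 2027488/35, 0, -94348024/105, …
ICs: h(0) = 0, h′(0) = -24, h′′(0) = 0.

f: a_k = 0, -3, 0, 1, 0, -3/5, 0, 3/7, 0, -1/3, …
g: a_k = 0, 4, 0, -64/3, 0, 1024/5, 0, -16384/7, 0, 262144/9, …
Sym-product of L_f,L_g gives L₀ (≤ ord 4).
Differentiate: ansatz ord ≤ ord L₀ ⇒ L.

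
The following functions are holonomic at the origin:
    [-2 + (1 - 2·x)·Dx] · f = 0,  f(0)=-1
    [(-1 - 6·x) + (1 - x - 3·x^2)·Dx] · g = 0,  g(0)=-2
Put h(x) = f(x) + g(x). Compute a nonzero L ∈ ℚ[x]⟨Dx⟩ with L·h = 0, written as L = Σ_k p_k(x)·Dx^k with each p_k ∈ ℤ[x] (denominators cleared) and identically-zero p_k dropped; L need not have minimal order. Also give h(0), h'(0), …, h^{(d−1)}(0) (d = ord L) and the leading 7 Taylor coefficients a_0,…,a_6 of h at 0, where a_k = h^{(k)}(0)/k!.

f: a_k = -1, -2, -4, -8, -16, -32, -64, …
g: a_k = -2, -2, -8, -14, -38, -80, -194, …
f+g: L₀ = lclm(L_f,L_g), ord ≤ 1+1.
L = (8 - 36·x + 108·x^2 - 72·x^3) + (-2·x - 54·x^2 + 192·x^3 - 144·x^4)·Dx + (-1 + 9·x - 23·x^2 + 6·x^3 + 42·x^4 - 36·x^5)·Dx^2  (order 2).
h: a_k = -3, -4, -12, -22, -54, -112, -258, …
ICs: h(0) = -3, h′(0) = -4.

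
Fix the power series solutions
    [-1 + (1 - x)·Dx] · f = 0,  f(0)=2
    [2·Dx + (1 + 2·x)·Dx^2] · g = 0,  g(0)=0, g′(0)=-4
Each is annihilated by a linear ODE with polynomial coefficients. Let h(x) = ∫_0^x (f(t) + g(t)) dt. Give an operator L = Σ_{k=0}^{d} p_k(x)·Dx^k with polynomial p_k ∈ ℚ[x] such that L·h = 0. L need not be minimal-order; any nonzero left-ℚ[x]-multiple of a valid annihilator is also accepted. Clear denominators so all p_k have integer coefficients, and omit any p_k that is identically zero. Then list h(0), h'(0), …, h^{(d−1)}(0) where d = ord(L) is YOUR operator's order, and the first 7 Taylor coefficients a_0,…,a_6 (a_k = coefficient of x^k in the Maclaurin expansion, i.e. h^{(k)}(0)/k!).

L = (14 + 4·x)·Dx^2 + (-1 + 20·x + 8·x^2)·Dx^3 + (-2 - 3·x + 3·x^2 + 2·x^3)·Dx^4  (order 4).
h: a_k = 0, 2, -1, 2, -5/6, 2, -9/5, …
ICs: h(0) = 0, h′(0) = 2, h′′(0) = -2, h′′′(0) = 12.

f: a_k = 2, 2, 2, 2, 2, 2, 2, …
g: a_k = 0, -4, 4, -16/3, 8, -64/5, 64/3, …
Sum ⇒ L₀ = lclm(L_f,L_g) in ℚ(x)⟨Dx⟩.
∫: right-multiply L₀ by Dx.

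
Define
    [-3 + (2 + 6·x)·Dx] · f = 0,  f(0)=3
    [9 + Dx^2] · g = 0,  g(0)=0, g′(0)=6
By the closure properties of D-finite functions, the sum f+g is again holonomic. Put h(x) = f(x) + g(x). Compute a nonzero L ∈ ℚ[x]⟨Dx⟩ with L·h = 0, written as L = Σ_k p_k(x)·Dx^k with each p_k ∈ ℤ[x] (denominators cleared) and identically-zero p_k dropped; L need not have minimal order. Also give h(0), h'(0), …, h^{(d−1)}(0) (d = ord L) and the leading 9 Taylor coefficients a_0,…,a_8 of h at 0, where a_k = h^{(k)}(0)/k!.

f: a_k = 3, 9/2, -27/8, 81/16, -1215/128, 5103/256, -45927/1024, 216513/2048, -8444007/32768, …
g: a_k = 0, 6, 0, -9, 0, 81/20, 0, -243/280, 0, …
L₀ := lclm(L_f,L_g); ord L₀ ≤ 1+2.
L = (-63 - 216·x - 324·x^2) + (18 + 198·x + 648·x^2 + 648·x^3)·Dx + (-7 - 24·x - 36·x^2)·Dx^2 + (2 + 22·x + 72·x^2 + 72·x^3)·Dx^3  (order 3).
h: a_k = 3, 21/2, -27/8, -63/16, -1215/128, 30699/1280, -45927/1024, 7515747/71680, -8444007/32768, …
ICs: h(0) = 3, h′(0) = 21/2, h′′(0) = -27/4.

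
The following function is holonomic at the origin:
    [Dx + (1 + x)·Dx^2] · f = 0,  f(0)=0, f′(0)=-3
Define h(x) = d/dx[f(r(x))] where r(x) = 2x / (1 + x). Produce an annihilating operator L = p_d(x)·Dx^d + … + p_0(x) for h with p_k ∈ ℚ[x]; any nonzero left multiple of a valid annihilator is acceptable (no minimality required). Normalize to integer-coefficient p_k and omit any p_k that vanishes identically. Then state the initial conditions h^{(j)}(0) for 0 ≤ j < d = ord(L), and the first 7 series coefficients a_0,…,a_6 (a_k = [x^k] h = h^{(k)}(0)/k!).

f: a_k = 0, -3, 3/2, -1, 3/4, -3/5, 1/2, …
f∘r: x↦r, Dx↦Dx/r' in L_f ⇒ L₀.
Differentiate: ansatz ord ≤ ord L₀ ⇒ L.
L = (4 + 6·x) + (1 + 4·x + 3·x^2)·Dx  (order 1).
h: a_k = -6, 24, -78, 240, -726, 2184, -6558, …
ICs: h(0) = -6.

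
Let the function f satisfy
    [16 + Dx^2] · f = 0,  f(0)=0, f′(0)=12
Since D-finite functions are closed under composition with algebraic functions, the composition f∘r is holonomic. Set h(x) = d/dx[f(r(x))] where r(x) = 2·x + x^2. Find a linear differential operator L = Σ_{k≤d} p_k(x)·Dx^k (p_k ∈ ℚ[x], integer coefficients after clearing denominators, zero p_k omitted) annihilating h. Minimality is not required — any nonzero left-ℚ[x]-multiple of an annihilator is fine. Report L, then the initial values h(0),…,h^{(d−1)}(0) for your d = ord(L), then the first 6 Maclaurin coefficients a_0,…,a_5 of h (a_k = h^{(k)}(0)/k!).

L = (67 + 256·x + 384·x^2 + 256·x^3 + 64·x^4) + (-3 - 3·x)·Dx + (1 + 2·x + x^2)·Dx^2  (order 2).
h: a_k = 24, 24, -768, -1536, 3136, 12096, …
ICs: h(0) = 24, h′(0) = 24.

f: a_k = 0, 12, 0, -32, 0, 128/5, …
f∘r: x↦r, Dx↦Dx/r' in L_f ⇒ L₀.
Derive L from L₀ (diff closure).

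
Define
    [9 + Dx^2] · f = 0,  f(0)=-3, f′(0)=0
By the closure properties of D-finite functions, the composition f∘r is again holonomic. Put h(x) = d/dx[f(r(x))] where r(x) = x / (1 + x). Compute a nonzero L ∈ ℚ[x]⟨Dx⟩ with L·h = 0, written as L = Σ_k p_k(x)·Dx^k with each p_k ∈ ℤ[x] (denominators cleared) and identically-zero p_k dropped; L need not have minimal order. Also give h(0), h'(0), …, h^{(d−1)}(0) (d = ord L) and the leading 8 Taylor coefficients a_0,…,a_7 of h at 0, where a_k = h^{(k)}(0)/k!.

L = (15 + 12·x + 6·x^2) + (6 + 18·x + 18·x^2 + 6·x^3)·Dx + (1 + 4·x + 6·x^2 + 4·x^3 + x^4)·Dx^2  (order 2).
h: a_k = 0, 27, -81, 243/2, -135/2, -7371/40, 28917/40, -880659/560, …
ICs: h(0) = 0, h′(0) = 27.

f: a_k = -3, 0, 27/2, 0, -81/8, 0, 243/80, 0, …
Substitute x→r, Dx→(1/r')Dx; clear ⇒ L₀.
h=h₀': d/dx-closure on L₀ ⇒ L.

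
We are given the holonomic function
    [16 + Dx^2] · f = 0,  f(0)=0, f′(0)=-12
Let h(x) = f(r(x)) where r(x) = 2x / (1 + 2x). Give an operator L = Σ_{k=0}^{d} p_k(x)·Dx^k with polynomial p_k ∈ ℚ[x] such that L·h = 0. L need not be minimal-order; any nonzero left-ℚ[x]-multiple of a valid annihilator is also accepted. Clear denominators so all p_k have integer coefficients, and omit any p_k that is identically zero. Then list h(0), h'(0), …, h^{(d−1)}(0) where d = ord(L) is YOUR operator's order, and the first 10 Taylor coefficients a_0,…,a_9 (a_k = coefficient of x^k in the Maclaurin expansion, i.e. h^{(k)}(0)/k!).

L = 64 + (4 + 24·x + 48·x^2 + 32·x^3)·Dx + (1 + 8·x + 24·x^2 + 32·x^3 + 16·x^4)·Dx^2  (order 2).
h: a_k = 0, -24, 48, 160, -1344, 24704/5, -11520, 1260032/105, 644096/15, -61650944/189, …
ICs: h(0) = 0, h′(0) = -24.

f: a_k = 0, -12, 0, 32, 0, -128/5, 0, 1024/105, 0, -2048/945, …
Substitute x→r, Dx→(1/r')Dx; clear ⇒ L₀.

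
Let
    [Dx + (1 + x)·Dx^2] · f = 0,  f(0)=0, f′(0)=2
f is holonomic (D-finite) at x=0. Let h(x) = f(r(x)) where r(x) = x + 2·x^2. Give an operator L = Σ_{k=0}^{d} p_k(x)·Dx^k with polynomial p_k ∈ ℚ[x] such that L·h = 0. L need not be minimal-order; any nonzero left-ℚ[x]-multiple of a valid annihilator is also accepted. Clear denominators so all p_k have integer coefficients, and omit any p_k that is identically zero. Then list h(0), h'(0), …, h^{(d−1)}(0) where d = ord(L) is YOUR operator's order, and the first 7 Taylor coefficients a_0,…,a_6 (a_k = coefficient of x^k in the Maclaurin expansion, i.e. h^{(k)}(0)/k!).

f: a_k = 0, 2, -1, 2/3, -1/2, 2/5, -1/3, …
L₀ from L_f via x↦r, Dx↦r'^{-1}Dx.
L = (-3 + 4·x + 8·x^2)·Dx + (1 + 5·x + 6·x^2 + 8·x^3)·Dx^2  (order 2).
h: a_k = 0, 2, 3, -10/3, -1/2, 22/5, -3, …
ICs: h(0) = 0, h′(0) = 2.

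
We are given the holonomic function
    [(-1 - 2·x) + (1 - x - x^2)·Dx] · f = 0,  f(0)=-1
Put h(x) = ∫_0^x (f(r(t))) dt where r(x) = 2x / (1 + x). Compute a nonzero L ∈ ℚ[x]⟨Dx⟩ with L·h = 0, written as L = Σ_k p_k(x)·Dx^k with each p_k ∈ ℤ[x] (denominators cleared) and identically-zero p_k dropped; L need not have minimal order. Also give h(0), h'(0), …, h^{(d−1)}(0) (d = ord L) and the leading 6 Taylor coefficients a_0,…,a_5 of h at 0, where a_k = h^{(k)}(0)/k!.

L = (2 + 10·x)·Dx + (-1 - x + 5·x^2 + 5·x^3)·Dx^2  (order 2).
h: a_k = 0, -1, -1, -2, -5/2, -6, …
ICs: h(0) = 0, h′(0) = -1.

f: a_k = -1, -1, -2, -3, -5, -8, …
Substitute x→r, Dx→(1/r')Dx; clear ⇒ L₀.
Integrate: L := L₀·Dx.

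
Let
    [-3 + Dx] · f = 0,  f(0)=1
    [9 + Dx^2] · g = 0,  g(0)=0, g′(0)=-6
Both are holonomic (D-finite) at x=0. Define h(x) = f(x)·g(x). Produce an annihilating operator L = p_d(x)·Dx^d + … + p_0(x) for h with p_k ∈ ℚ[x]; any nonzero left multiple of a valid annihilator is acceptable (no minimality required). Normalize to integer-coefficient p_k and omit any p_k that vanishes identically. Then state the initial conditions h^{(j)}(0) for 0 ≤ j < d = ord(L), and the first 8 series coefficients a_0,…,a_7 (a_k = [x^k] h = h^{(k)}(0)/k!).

L = 18 - 6·Dx + Dx^2  (order 2).
h: a_k = 0, -6, -18, -18, 0, 81/5, 81/5, 243/35, …
ICs: h(0) = 0, h′(0) = -6.

f: a_k = 1, 3, 9/2, 9/2, 27/8, 81/40, 81/80, 243/560, …
g: a_k = 0, -6, 0, 9, 0, -81/20, 0, 243/280, …
Sym-product of L_f,L_g gives L₀ (≤ ord 2).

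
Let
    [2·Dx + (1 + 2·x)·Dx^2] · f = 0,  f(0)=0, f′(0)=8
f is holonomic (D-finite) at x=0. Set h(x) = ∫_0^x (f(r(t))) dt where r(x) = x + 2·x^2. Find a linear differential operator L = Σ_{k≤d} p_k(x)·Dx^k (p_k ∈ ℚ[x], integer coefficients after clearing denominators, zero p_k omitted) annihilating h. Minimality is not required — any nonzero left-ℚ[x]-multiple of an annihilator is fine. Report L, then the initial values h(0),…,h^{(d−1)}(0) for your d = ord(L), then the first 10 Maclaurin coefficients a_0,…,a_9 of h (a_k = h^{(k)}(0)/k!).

f: a_k = 0, 8, -8, 32/3, -16, 128/5, -128/3, 512/7, -128, 2048/9, …
Change of var in L_f (x↦r) gives L₀.
Integrate: L := L₀·Dx.
L = (-2 + 8·x + 16·x^2)·Dx^2 + (1 + 6·x + 12·x^2 + 16·x^3)·Dx^3  (order 3).
h: a_k = 0, 0, 4, 8/3, -16/3, 16/5, 64/15, -256/21, 64/7, 128/9, …
ICs: h(0) = 0, h′(0) = 0, h′′(0) = 8.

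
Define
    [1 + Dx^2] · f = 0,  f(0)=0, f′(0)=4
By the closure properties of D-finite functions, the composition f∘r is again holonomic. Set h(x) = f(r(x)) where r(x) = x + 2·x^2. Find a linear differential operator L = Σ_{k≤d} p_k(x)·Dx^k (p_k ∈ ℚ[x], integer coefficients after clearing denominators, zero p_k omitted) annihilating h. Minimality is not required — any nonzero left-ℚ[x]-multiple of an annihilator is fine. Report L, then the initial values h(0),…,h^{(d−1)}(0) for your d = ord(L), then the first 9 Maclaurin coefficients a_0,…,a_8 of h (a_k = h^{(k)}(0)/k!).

L = (1 + 12·x + 48·x^2 + 64·x^3) - 4·Dx + (1 + 4·x)·Dx^2  (order 2).
h: a_k = 0, 4, 8, -2/3, -4, -239/30, -5, 1679/1260, 239/90, …
ICs: h(0) = 0, h′(0) = 4.

f: a_k = 0, 4, 0, -2/3, 0, 1/30, 0, -1/1260, 0, …
Change of var in L_f (x↦r) gives L₀.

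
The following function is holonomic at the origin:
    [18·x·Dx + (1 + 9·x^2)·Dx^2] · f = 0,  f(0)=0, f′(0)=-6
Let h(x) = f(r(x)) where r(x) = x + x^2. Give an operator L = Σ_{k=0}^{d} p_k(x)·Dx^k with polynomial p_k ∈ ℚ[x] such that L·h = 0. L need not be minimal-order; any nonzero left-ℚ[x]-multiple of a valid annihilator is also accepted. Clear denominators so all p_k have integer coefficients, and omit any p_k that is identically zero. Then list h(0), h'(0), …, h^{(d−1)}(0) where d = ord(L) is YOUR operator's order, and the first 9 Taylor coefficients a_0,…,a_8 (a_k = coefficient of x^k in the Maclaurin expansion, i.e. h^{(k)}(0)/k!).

f: a_k = 0, -6, 0, 18, 0, -486/5, 0, 4374/7, 0, …
h₀=f(r): pull back L_f along r ⇒ L₀.
L = (-2 + 18·x + 72·x^2 + 108·x^3 + 54·x^4)·Dx + (1 + 2·x + 9·x^2 + 36·x^3 + 45·x^4 + 18·x^5)·Dx^2  (order 2).
h: a_k = 0, -6, -6, 18, 54, -216/5, -468, -2430/7, 3402, …
ICs: h(0) = 0, h′(0) = -6.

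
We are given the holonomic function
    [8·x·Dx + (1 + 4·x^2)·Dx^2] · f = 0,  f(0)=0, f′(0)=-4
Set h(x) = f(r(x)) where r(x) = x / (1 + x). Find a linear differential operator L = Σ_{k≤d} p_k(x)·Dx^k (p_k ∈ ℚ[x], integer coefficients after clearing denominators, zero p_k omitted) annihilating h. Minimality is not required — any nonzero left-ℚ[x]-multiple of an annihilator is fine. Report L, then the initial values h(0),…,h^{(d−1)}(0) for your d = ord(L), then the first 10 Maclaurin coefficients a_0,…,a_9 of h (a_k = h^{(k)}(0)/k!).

f: a_k = 0, -4, 0, 16/3, 0, -64/5, 0, 256/7, 0, -1024/9, …
Change of var in L_f (x↦r) gives L₀.
L = (2 + 10·x)·Dx + (1 + 2·x + 5·x^2)·Dx^2  (order 2).
h: a_k = 0, -4, 4, 4/3, -12, 76/5, 44/3, -556/7, 84, 1436/9, …
ICs: h(0) = 0, h′(0) = -4.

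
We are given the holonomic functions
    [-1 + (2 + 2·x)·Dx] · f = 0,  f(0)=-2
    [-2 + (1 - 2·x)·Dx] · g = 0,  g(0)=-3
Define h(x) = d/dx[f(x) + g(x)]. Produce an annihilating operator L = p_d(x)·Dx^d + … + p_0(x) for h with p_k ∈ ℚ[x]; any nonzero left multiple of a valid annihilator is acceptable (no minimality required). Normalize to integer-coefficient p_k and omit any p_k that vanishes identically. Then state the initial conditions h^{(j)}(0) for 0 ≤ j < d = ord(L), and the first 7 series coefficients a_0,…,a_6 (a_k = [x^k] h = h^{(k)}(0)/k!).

L = (-20 - 8·x) + (-31 - 68·x - 28·x^2)·Dx + (6 - 2·x - 16·x^2 - 8·x^3)·Dx^2  (order 2).
h: a_k = -7, -47/2, -579/8, -3067/16, -61475/128, -294849/256, -2752743/1024, …
ICs: h(0) = -7, h′(0) = -47/2.

f: a_k = -2, -1, 1/4, -1/8, 5/64, -7/128, 21/512, …
g: a_k = -3, -6, -12, -24, -48, -96, -192, …
Sum ⇒ L₀ = lclm(L_f,L_g) in ℚ(x)⟨Dx⟩.
Derive L from L₀ (diff closure).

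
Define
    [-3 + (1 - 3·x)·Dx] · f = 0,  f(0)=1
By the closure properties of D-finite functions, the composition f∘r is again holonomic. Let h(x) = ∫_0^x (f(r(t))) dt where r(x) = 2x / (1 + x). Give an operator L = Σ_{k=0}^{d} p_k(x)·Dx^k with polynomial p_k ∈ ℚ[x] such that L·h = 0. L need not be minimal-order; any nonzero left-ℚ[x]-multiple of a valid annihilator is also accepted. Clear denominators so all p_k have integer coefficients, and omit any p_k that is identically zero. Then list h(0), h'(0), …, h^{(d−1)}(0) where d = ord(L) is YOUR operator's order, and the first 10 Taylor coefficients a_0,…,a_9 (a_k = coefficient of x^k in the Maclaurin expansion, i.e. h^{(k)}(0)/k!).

L = 6·Dx + (-1 + 4·x + 5·x^2)·Dx^2  (order 2).
h: a_k = 0, 1, 3, 10, 75/2, 150, 625, 18750/7, 46875/4, 156250/3, …
ICs: h(0) = 0, h′(0) = 1.

f: a_k = 1, 3, 9, 27, 81, 243, 729, 2187, 6561, 19683, …
L₀ from L_f via x↦r, Dx↦r'^{-1}Dx.
Integrate: L := L₀·Dx.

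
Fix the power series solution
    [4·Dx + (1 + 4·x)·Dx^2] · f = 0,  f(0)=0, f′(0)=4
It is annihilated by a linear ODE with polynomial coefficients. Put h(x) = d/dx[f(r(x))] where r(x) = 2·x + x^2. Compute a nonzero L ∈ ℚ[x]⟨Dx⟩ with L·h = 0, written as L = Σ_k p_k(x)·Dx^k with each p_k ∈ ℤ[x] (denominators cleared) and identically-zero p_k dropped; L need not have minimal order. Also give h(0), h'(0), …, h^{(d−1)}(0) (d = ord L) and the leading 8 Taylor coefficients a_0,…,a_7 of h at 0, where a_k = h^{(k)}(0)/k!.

L = (7 + 8·x + 4·x^2) + (1 + 9·x + 12·x^2 + 4·x^3)·Dx  (order 1).
h: a_k = 8, -56, 416, -3104, 23168, -172928, 1290752, -9634304, …
ICs: h(0) = 8.

f: a_k = 0, 4, -8, 64/3, -64, 1024/5, -2048/3, 16384/7, …
h₀=f(r): pull back L_f along r ⇒ L₀.
h=h₀': d/dx-closure on L₀ ⇒ L.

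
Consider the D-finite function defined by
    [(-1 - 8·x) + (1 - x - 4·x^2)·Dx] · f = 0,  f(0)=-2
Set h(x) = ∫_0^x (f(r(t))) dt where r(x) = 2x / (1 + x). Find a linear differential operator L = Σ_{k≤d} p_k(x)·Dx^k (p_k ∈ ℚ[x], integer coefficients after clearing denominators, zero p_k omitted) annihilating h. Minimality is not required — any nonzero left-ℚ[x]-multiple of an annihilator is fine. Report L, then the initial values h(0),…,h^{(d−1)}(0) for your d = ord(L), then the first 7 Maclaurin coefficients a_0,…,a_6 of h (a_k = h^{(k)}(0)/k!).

f: a_k = -2, -2, -10, -18, -58, -130, -362, …
Change of var in L_f (x↦r) gives L₀.
Integrate: L := L₀·Dx.
L = (2 + 34·x)·Dx + (-1 - x + 17·x^2 + 17·x^3)·Dx^2  (order 2).
h: a_k = 0, -2, -2, -12, -17, -612/5, -578/3, …
ICs: h(0) = 0, h′(0) = -2.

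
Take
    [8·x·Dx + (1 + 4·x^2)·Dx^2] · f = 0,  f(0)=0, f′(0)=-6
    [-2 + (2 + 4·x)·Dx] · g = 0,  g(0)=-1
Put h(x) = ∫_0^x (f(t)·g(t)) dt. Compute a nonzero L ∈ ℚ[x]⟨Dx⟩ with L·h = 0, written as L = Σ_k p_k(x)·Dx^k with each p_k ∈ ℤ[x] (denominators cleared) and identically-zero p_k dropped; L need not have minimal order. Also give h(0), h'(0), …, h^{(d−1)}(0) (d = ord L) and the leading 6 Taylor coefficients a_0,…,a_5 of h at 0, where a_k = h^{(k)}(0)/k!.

L = (3 - 8·x - 4·x^2)·Dx + (-2 + 4·x + 24·x^2 + 16·x^3)·Dx^2 + (1 + 4·x + 8·x^2 + 16·x^3 + 16·x^4)·Dx^3  (order 3).
h: a_k = 0, 0, 3, 2, -11/4, -1, …
ICs: h(0) = 0, h′(0) = 0, h′′(0) = 6.

f: a_k = 0, -6, 0, 8, 0, -96/5, …
g: a_k = -1, -1, 1/2, -1/2, 5/8, -7/8, …
Sym-product of L_f,L_g gives L₀ (≤ ord 2).
∫: right-multiply L₀ by Dx.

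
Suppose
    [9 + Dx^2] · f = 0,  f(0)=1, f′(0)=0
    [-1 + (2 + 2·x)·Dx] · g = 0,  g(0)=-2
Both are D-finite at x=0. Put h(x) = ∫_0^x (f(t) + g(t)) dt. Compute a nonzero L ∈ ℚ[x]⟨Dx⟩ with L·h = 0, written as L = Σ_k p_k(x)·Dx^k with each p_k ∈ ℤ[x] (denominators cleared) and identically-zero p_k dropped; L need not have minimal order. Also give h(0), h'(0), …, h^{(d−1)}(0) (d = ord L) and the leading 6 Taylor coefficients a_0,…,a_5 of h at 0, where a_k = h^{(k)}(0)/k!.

f: a_k = 1, 0, -9/2, 0, 27/8, 0, …
g: a_k = -2, -1, 1/4, -1/8, 5/64, -7/128, …
f+g: L₀ = lclm(L_f,L_g), ord ≤ 2+1.
Integrate: L := L₀·Dx.
L = (-351 - 648·x - 324·x^2)·Dx + (630 + 1926·x + 1944·x^2 + 648·x^3)·Dx^2 + (-39 - 72·x - 36·x^2)·Dx^3 + (70 + 214·x + 216·x^2 + 72·x^3)·Dx^4  (order 4).
h: a_k = 0, -1, -1/2, -17/12, -1/32, 221/320, …
ICs: h(0) = 0, h′(0) = -1, h′′(0) = -1, h′′′(0) = -17/2.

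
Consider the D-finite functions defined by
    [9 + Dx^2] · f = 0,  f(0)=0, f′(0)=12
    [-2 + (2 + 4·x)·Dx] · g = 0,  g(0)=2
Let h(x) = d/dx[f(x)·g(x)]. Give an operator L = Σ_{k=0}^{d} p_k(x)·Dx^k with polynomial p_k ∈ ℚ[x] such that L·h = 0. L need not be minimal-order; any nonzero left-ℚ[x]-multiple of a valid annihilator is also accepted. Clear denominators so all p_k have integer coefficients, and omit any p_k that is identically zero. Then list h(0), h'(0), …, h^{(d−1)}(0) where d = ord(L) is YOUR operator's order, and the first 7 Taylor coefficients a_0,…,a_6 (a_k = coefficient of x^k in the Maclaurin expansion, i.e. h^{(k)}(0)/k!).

L = (14 + 84·x + 192·x^2 + 216·x^3 + 108·x^4) + (-1 - 8·x - 18·x^2 - 12·x^3)·Dx + (1 + 7·x + 19·x^2 + 24·x^3 + 12·x^4)·Dx^2  (order 2).
h: a_k = 24, 48, -144, -96, 96, 576/5, -144, …
ICs: h(0) = 24, h′(0) = 48.

f: a_k = 0, 12, 0, -18, 0, 81/10, 0, …
g: a_k = 2, 2, -1, 1, -5/4, 7/4, -21/8, …
h₀=f·g: eliminate ⇒ L₀, order ≤ 2·1.
h=h₀': d/dx-closure on L₀ ⇒ L.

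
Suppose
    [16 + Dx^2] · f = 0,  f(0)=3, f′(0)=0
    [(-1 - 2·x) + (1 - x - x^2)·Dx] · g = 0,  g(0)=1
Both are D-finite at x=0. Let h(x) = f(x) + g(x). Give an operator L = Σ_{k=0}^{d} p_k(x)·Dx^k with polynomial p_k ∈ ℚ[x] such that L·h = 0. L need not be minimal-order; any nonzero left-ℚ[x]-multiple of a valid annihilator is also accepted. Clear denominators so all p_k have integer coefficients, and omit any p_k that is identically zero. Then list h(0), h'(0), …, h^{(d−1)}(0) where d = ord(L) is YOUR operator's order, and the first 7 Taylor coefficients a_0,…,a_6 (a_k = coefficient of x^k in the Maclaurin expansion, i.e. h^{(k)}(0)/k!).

f: a_k = 3, 0, -24, 0, 32, 0, -256/15, …
g: a_k = 1, 1, 2, 3, 5, 8, 13, …
Weyl lclm of L_f,L_g ⇒ L₀ (ord ≤ 3).
L = (-272 - 384·x + 352·x^2 - 192·x^3 - 640·x^4 - 256·x^5) + (160 - 368·x - 32·x^2 + 544·x^3 - 48·x^4 - 384·x^5 - 128·x^6)·Dx + (-17 - 24·x + 22·x^2 - 12·x^3 - 40·x^4 - 16·x^5)·Dx^2 + (10 - 23·x - 2·x^2 + 34·x^3 - 3·x^4 - 24·x^5 - 8·x^6)·Dx^3  (order 3).
h: a_k = 4, 1, -22, 3, 37, 8, -61/15, …
ICs: h(0) = 4, h′(0) = 1, h′′(0) = -44.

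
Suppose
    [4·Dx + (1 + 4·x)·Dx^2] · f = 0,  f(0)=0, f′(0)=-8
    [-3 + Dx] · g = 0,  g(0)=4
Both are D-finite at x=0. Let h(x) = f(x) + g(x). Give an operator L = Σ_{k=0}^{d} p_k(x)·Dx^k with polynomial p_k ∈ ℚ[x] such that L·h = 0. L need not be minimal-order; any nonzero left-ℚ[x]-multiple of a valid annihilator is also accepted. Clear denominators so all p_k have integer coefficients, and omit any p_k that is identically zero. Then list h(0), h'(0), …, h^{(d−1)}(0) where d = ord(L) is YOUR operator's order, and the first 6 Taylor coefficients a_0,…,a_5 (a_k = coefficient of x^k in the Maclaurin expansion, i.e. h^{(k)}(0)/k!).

L = (-132 - 144·x)·Dx + (23 - 72·x - 144·x^2)·Dx^2 + (7 + 40·x + 48·x^2)·Dx^3  (order 3).
h: a_k = 4, 4, 34, -74/3, 283/2, -803/2, …
ICs: h(0) = 4, h′(0) = 4, h′′(0) = 68.

f: a_k = 0, -8, 16, -128/3, 128, -2048/5, …
g: a_k = 4, 12, 18, 18, 27/2, 81/10, …
f+g: L₀ = lclm(L_f,L_g), ord ≤ 2+1.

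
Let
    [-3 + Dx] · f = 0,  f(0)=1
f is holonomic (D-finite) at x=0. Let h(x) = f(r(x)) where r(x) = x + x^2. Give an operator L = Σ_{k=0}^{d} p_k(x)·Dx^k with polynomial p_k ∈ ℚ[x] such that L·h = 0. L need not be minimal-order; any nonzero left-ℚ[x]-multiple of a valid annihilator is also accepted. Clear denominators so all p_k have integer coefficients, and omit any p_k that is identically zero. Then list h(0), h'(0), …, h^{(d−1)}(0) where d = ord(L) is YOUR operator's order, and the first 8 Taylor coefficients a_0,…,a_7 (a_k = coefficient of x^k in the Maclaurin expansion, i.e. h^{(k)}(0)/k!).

f: a_k = 1, 3, 9/2, 9/2, 27/8, 81/40, 81/80, 243/560, …
Substitute x→r, Dx→(1/r')Dx; clear ⇒ L₀.
L = (-3 - 6·x) + Dx  (order 1).
h: a_k = 1, 3, 15/2, 27/2, 171/8, 1161/40, 2871/80, 4509/112, …
ICs: h(0) = 1.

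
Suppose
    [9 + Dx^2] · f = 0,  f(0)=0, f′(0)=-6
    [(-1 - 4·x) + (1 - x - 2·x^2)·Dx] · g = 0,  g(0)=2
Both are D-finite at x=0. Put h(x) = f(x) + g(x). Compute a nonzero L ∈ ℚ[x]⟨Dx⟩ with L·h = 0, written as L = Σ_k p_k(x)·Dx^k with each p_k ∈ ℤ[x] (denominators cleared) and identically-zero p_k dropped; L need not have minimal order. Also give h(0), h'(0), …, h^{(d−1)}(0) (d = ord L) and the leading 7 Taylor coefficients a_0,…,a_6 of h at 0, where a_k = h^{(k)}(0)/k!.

f: a_k = 0, -6, 0, 9, 0, -81/20, 0, …
g: a_k = 2, 2, 6, 10, 22, 42, 86, …
L₀ := lclm(L_f,L_g); ord L₀ ≤ 2+1.
L = (-117 - 486·x - 135·x^2 - 360·x^3 - 540·x^4 - 432·x^5) + (45 - 63·x - 81·x^2 + 153·x^3 + 18·x^4 - 324·x^5 - 216·x^6)·Dx + (-13 - 54·x - 15·x^2 - 40·x^3 - 60·x^4 - 48·x^5)·Dx^2 + (5 - 7·x - 9·x^2 + 17·x^3 + 2·x^4 - 36·x^5 - 24·x^6)·Dx^3  (order 3).
h: a_k = 2, -4, 6, 19, 22, 759/20, 86, …
ICs: h(0) = 2, h′(0) = -4, h′′(0) = 12.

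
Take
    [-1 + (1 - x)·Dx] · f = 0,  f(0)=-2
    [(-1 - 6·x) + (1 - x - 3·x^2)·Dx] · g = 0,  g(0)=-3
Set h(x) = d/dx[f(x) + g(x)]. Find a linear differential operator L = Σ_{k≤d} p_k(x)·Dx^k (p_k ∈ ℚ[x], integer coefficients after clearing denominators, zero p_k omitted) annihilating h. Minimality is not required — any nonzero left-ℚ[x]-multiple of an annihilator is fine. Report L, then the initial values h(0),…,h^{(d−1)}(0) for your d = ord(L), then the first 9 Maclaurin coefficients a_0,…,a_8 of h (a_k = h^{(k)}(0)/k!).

L = (-6 - 72·x - 216·x^3 + 54·x^4) + (6 + 30·x - 18·x^2 + 72·x^3 - 207·x^4 + 54·x^5)·Dx + (-1 + 2·x - 7·x^2 + 18·x^3 + 12·x^4 - 33·x^5 + 9·x^6)·Dx^2  (order 2).
h: a_k = -5, -28, -69, -236, -610, -1758, -4571, -12208, -31311, …
ICs: h(0) = -5, h′(0) = -28.

f: a_k = -2, -2, -2, -2, -2, -2, -2, -2, -2, …
g: a_k = -3, -3, -12, -21, -57, -120, -291, -651, -1524, …
h₀=f+g: left-lcm gives L₀, ord ≤ 2.
h₀' ⇒ L via d/dx closure of L₀.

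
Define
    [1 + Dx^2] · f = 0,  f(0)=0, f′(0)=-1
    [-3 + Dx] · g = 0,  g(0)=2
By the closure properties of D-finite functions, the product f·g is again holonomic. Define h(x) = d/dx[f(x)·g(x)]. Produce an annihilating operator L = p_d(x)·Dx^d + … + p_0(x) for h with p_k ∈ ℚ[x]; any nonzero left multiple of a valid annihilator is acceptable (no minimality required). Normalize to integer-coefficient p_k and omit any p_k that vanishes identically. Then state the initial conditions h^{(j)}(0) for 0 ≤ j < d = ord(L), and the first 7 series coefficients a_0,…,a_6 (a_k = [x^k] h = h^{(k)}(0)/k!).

L = 10 - 6·Dx + Dx^2  (order 2).
h: a_k = -2, -12, -26, -32, -79/3, -78/5, -307/45, …
ICs: h(0) = -2, h′(0) = -12.

f: a_k = 0, -1, 0, 1/6, 0, -1/120, 0, …
g: a_k = 2, 6, 9, 9, 27/4, 81/20, 81/40, …
f·g: L₀ = L_f ⊗_s L_g, ord ≤ 2·1.
Differentiate: ansatz ord ≤ ord L₀ ⇒ L.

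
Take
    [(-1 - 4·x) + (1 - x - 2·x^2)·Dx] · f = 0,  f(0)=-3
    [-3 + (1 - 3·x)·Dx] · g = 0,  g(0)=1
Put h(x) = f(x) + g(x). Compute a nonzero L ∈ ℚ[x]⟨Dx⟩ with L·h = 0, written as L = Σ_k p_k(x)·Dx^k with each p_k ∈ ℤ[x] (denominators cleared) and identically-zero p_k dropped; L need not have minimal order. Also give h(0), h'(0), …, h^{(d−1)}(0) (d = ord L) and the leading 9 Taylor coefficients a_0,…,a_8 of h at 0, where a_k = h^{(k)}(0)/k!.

L = (-36·x + 36·x^2 - 36·x^3) + (6 - 6·x - 30·x^2 + 54·x^3 - 72·x^4)·Dx + (-1 + 6·x - 12·x^2 + 8·x^3 + 9·x^4 - 18·x^5)·Dx^2  (order 2).
h: a_k = -2, 0, 0, 12, 48, 180, 600, 1932, 6048, …
ICs: h(0) = -2, h′(0) = 0.

f: a_k = -3, -3, -9, -15, -33, -63, -129, -255, -513, …
g: a_k = 1, 3, 9, 27, 81, 243, 729, 2187, 6561, …
L₀ := lclm(L_f,L_g); ord L₀ ≤ 1+1.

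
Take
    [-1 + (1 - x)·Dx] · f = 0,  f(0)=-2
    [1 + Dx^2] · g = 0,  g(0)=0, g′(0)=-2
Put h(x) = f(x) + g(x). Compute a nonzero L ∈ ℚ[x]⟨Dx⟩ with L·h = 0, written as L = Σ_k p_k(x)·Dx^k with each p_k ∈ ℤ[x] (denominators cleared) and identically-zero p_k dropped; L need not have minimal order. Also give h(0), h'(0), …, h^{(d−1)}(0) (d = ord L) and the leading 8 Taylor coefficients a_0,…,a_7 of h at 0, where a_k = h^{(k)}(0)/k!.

L = (7 - 2·x + x^2) + (-3 + 5·x - 3·x^2 + x^3)·Dx + (7 - 2·x + x^2)·Dx^2 + (-3 + 5·x - 3·x^2 + x^3)·Dx^3  (order 3).
h: a_k = -2, -4, -2, -5/3, -2, -121/60, -2, -5039/2520, …
ICs: h(0) = -2, h′(0) = -4, h′′(0) = -4.

f: a_k = -2, -2, -2, -2, -2, -2, -2, -2, …
g: a_k = 0, -2, 0, 1/3, 0, -1/60, 0, 1/2520, …
h₀=f+g: left-lcm gives L₀, ord ≤ 3.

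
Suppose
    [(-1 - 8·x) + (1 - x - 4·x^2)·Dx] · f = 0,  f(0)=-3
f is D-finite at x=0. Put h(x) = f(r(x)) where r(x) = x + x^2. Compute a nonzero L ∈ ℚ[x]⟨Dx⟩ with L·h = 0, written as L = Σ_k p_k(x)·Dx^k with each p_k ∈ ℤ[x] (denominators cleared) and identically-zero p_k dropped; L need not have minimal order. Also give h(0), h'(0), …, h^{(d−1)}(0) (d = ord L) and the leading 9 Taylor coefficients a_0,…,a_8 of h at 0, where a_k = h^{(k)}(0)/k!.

f: a_k = -3, -3, -15, -27, -87, -195, -543, -1323, -3495, …
h₀=f(r): pull back L_f along r ⇒ L₀.
L = (1 + 10·x + 24·x^2 + 16·x^3) + (-1 + x + 5·x^2 + 8·x^3 + 4·x^4)·Dx  (order 1).
h: a_k = -3, -3, -18, -57, -183, -624, -2067, -6879, -22938, …
ICs: h(0) = -3.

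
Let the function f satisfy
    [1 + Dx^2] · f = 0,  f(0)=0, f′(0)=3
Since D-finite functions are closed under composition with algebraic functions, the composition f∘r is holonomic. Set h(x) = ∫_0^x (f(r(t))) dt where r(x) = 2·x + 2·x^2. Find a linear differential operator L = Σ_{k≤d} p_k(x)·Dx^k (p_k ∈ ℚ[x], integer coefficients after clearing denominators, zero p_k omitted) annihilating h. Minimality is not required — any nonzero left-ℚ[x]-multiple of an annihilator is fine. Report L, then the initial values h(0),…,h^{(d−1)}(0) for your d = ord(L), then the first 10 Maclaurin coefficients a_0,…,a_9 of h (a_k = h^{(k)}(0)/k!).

f: a_k = 0, 3, 0, -1/2, 0, 1/40, 0, -1/1680, 0, 1/120960, …
h₀=f(r): pull back L_f along r ⇒ L₀.
∫: right-multiply L₀ by Dx.
L = (4 + 24·x + 48·x^2 + 32·x^3)·Dx - 2·Dx^2 + (1 + 2·x)·Dx^3  (order 3).
h: a_k = 0, 0, 3, 2, -1, -12/5, -28/15, 0, 104/105, 112/135, …
ICs: h(0) = 0, h′(0) = 0, h′′(0) = 6.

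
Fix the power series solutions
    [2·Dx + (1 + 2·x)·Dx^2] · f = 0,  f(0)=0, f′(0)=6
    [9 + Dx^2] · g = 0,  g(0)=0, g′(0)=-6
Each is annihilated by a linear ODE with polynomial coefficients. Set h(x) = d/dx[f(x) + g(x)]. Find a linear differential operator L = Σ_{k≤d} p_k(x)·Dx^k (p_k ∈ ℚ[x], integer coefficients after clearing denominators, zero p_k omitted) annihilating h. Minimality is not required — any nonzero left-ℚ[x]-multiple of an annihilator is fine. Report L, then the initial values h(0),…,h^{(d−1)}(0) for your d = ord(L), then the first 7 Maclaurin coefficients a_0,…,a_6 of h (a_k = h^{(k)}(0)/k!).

f: a_k = 0, 6, -6, 8, -12, 96/5, -32, …
g: a_k = 0, -6, 0, 9, 0, -81/20, 0, …
L₀ := lclm(L_f,L_g); ord L₀ ≤ 2+2.
h₀' ⇒ L via d/dx closure of L₀.
L = (594 + 648·x + 648·x^2) + (153 + 630·x + 972·x^2 + 648·x^3)·Dx + (66 + 72·x + 72·x^2)·Dx^2 + (17 + 70·x + 108·x^2 + 72·x^3)·Dx^3  (order 3).
h: a_k = 0, -12, 51, -48, 303/4, -192, 15603/40, …
ICs: h(0) = 0, h′(0) = -12, h′′(0) = 102.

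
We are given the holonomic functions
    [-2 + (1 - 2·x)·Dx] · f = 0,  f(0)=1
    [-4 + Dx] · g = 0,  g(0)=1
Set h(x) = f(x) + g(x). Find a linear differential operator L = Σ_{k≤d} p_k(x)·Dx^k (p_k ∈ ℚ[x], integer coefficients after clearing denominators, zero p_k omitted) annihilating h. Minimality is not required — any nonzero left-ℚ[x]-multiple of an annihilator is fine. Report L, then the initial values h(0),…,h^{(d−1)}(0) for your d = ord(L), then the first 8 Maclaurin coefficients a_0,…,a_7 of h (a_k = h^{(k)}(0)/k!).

f: a_k = 1, 2, 4, 8, 16, 32, 64, 128, …
g: a_k = 1, 4, 8, 32/3, 32/3, 128/15, 256/45, 1024/315, …
L₀ := lclm(L_f,L_g); ord L₀ ≤ 1+1.
L = -32·x + (-4 + 32·x - 32·x^2)·Dx + (1 - 6·x + 8·x^2)·Dx^2  (order 2).
h: a_k = 2, 6, 12, 56/3, 80/3, 608/15, 3136/45, 41344/315, …
ICs: h(0) = 2, h′(0) = 6.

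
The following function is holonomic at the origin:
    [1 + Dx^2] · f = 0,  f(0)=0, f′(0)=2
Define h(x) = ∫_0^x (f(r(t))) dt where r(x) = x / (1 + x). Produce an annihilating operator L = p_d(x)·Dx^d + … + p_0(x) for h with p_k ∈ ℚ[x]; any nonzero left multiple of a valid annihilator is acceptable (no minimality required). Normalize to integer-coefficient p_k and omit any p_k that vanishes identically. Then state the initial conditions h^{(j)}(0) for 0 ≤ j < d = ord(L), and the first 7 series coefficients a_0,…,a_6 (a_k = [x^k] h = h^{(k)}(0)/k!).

L = Dx + (2 + 6·x + 6·x^2 + 2·x^3)·Dx^2 + (1 + 4·x + 6·x^2 + 4·x^3 + x^4)·Dx^3  (order 3).
h: a_k = 0, 0, 1, -2/3, 5/12, -1/5, 1/360, …
ICs: h(0) = 0, h′(0) = 0, h′′(0) = 2.

f: a_k = 0, 2, 0, -1/3, 0, 1/60, 0, …
h₀=f(r): pull back L_f along r ⇒ L₀.
∫: right-multiply L₀ by Dx.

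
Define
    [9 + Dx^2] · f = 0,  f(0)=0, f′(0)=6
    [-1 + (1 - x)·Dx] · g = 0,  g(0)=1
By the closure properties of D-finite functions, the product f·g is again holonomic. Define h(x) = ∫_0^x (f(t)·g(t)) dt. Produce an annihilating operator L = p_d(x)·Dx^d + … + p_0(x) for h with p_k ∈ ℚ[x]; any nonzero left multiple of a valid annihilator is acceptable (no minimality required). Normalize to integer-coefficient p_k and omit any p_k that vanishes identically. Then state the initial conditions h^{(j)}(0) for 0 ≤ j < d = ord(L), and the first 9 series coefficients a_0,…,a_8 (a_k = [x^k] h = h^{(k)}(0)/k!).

L = (-9 + 9·x)·Dx + 2·Dx^2 + (-1 + x)·Dx^3  (order 3).
h: a_k = 0, 0, 3, 2, -3/4, -3/5, 7/40, 3/20, 51/2240, …
ICs: h(0) = 0, h′(0) = 0, h′′(0) = 6.

f: a_k = 0, 6, 0, -9, 0, 81/20, 0, -243/280, 0, …
g: a_k = 1, 1, 1, 1, 1, 1, 1, 1, 1, …
Sym-product of L_f,L_g gives L₀ (≤ ord 2).
h=∫₀ˣh₀: take L = L₀·Dx.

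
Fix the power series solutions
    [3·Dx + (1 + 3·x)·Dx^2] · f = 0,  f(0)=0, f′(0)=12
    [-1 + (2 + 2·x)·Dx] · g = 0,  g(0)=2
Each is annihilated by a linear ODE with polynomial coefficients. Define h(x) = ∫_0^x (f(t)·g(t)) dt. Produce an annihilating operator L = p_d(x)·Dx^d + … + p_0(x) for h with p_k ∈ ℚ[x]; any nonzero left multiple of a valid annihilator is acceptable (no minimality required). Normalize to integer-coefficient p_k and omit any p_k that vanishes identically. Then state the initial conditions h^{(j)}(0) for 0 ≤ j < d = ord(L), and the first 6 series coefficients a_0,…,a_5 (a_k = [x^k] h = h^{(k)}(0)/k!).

f: a_k = 0, 12, -18, 36, -81, 972/5, …
g: a_k = 2, 1, -1/4, 1/8, -5/64, 7/128, …
h₀=f·g: eliminate ⇒ L₀, order ≤ 2·1.
Integrate: L := L₀·Dx.
L = (-3 + 3·x)·Dx + (8 + 8·x)·Dx^2 + (4 + 20·x + 28·x^2 + 12·x^3)·Dx^3  (order 3).
h: a_k = 0, 0, 12, -8, 51/4, -24, …
ICs: h(0) = 0, h′(0) = 0, h′′(0) = 24.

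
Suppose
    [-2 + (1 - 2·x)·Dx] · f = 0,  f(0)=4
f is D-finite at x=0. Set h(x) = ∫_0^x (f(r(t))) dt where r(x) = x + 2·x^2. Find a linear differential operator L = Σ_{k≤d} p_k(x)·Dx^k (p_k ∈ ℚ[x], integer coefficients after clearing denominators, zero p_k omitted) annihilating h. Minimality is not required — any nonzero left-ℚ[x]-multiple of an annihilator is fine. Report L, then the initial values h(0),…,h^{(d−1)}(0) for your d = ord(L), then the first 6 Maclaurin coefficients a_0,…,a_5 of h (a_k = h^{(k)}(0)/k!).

f: a_k = 4, 8, 16, 32, 64, 128, …
Change of var in L_f (x↦r) gives L₀.
h=∫₀ˣh₀: take L = L₀·Dx.
L = (2 + 8·x)·Dx + (-1 + 2·x + 4·x^2)·Dx^2  (order 2).
h: a_k = 0, 4, 4, 32/3, 24, 64, …
ICs: h(0) = 0, h′(0) = 4.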